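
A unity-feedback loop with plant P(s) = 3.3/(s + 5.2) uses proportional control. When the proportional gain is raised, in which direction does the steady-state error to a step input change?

e_ss = 1/(1 + K_p·P(0)); a larger K_p raises the denominator, so e_ss decreases.

decrease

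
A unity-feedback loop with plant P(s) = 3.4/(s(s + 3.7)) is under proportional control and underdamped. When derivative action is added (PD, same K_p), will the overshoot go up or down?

decrease

With PD the characteristic equation becomes s² + (a + K·K_d)s + K·K_p = 0; the damping term grows, ζ rises, overshoot falls.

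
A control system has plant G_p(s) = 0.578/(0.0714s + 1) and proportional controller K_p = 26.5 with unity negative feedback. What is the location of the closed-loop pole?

s = -228.5

Closed loop: T(s) = K_p·G_p/(1+K_p·G_p) = 15.32/(0.0714s + 1 + 15.32), with pole at s = −(1 + 15.32)/0.0714 = −228.5.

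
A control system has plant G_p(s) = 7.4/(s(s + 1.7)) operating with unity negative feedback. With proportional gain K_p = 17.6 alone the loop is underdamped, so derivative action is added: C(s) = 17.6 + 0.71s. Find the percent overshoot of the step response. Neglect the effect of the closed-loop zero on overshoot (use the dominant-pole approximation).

Forward path: (17.6 + 0.71s)·7.4/(s(s+1.7)). The closed-loop characteristic equation is s² + (1.7 + 7.4·0.71)s + 7.4·17.6 = 0.
That is s² + 6.954s + 130.2 = 0, so ω_n = 11.41 rad/s and ζ = 6.954/(2·11.41) = 0.3047.
%OS = 100·exp(−πζ/√(1−ζ²)) = 36.6%.

36.6%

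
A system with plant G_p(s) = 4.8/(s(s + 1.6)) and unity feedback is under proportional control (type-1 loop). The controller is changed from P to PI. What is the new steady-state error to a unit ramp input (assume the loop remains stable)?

The integrator raises the loop to type 2, so K_v → ∞ and e_ss to a ramp is zero.

0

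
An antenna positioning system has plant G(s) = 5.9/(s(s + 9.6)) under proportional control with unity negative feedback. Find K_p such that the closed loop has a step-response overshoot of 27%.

From %OS = 100·exp(−πζ/√(1−ζ²)) = 27%, ζ = −ln(0.27)/√(π²+ln²(0.27)) = 0.3847.
Characteristic equation s² + 9.6s + 5.9K_p = 0 gives ζ = 9.6/(2√(5.9K_p)).
Setting ζ = 0.3847: √(5.9K_p) = 9.6/(2·0.3847) = 12.48, so K_p = 155.7/5.9 = 26.4.

K_p = 26.4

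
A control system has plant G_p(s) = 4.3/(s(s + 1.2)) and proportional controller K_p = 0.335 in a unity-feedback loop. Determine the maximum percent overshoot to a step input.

16.3%

Closed-loop characteristic equation: s² + 1.2s + 1.441 = 0, so ω_n = 1.2 rad/s and ζ = 1.2/(2·1.2) = 0.4999.
%OS = 100·exp(−πζ/√(1−ζ²)) = 100·exp(−π·0.4999/√0.7501) = 16.3%.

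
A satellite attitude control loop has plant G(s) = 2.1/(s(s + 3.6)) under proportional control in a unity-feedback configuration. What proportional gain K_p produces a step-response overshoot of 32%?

K_p = 13.3

From %OS = 100·exp(−πζ/√(1−ζ²)) = 32%, ζ = −ln(0.32)/√(π²+ln²(0.32)) = 0.341.
Characteristic equation s² + 3.6s + 2.1K_p = 0 gives ζ = 3.6/(2√(2.1K_p)).
Setting ζ = 0.341: √(2.1K_p) = 3.6/(2·0.341) = 5.279, so K_p = 27.87/2.1 = 13.3.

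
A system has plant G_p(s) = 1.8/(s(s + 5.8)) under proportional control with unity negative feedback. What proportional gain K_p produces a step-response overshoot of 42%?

From %OS = 100·exp(−πζ/√(1−ζ²)) = 42%, ζ = −ln(0.42)/√(π²+ln²(0.42)) = 0.2662.
Characteristic equation s² + 5.8s + 1.8K_p = 0 gives ζ = 5.8/(2√(1.8K_p)).
Setting ζ = 0.2662: √(1.8K_p) = 5.8/(2·0.2662) = 10.9, so K_p = 118.7/1.8 = 65.9.

K_p = 65.9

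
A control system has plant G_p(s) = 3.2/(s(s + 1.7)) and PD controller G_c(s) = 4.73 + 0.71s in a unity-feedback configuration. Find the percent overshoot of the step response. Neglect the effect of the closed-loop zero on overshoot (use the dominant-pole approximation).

Forward path: (4.73 + 0.71s)·3.2/(s(s+1.7)). The closed-loop characteristic equation is s² + (1.7 + 3.2·0.71)s + 3.2·4.73 = 0.
That is s² + 3.972s + 15.14 = 0, so ω_n = 3.891 rad/s and ζ = 3.972/(2·3.891) = 0.5105.
%OS = 100·exp(−πζ/√(1−ζ²)) = 15.5%.

15.5%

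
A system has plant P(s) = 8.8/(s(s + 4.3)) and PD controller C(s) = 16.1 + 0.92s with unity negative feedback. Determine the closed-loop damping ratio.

ζ = 0.521

Forward path: (16.1 + 0.92s)·8.8/(s(s+4.3)). The closed-loop characteristic equation is s² + (4.3 + 8.8·0.92)s + 8.8·16.1 = 0.
That is s² + 12.4s + 141.7 = 0, so ω_n = 11.9 rad/s and ζ = 12.4/(2·11.9) = 0.5207.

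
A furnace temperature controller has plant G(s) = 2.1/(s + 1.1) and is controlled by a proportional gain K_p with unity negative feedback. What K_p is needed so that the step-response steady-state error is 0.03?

K_p = 16.9

The loop is type 0, so e_ss(step) = 1/(1 + K_pos) with K_pos = K_p·G(0).
G(0) = 1.909. Require 1/(1 + K_p·1.909) = 0.03, so 1 + 1.909·K_p = 33.33.
K_p = (33.33 − 1)/1.909 = 16.9.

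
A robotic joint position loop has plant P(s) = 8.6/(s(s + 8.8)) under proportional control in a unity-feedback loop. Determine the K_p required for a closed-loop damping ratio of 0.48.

K_p = 9.77

Closed-loop characteristic equation: s² + 8.8s + K_p·8.6 = 0.
So ω_n = √(8.6K_p) and 2ζω_n = 8.8, giving ζ = 8.8/(2√(8.6K_p)).
Setting ζ = 0.48: √(8.6K_p) = 8.8/(2·0.48) = 9.167, so K_p = 84.03/8.6 = 9.77.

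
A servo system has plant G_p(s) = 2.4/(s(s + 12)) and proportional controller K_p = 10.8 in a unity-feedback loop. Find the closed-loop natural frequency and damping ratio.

ω_n = 5.09 rad/s, ζ = 1.18

With unity feedback the closed-loop characteristic equation is s² + 12s + 10.8·2.4 = s² + 12s + 25.92 = 0.
So ω_n² = 25.92 ⇒ ω_n = 5.091 rad/s, and ζ = 12/(2ω_n) = 1.18.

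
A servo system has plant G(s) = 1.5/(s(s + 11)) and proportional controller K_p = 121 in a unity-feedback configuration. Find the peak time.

Closed-loop characteristic equation: s² + 11s + 181.5 = 0, so ω_n = 13.47 rad/s and ζ = 11/(2·13.47) = 0.4082.
Damped frequency ω_d = ω_n√(1−ζ²) = 12.3 rad/s, so peak time T_p = π/ω_d = 0.255 s.

T_p = 0.255 s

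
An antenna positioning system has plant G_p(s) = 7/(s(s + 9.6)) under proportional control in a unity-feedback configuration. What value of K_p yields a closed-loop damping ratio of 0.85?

K_p = 4.56

Closed-loop characteristic equation: s² + 9.6s + K_p·7 = 0.
So ω_n = √(7K_p) and 2ζω_n = 9.6, giving ζ = 9.6/(2√(7K_p)).
Setting ζ = 0.85: √(7K_p) = 9.6/(2·0.85) = 5.647, so K_p = 31.89/7 = 4.56.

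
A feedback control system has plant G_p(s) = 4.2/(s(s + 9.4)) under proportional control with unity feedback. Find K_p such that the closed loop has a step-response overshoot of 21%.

From %OS = 100·exp(−πζ/√(1−ζ²)) = 21%, ζ = −ln(0.21)/√(π²+ln²(0.21)) = 0.4449.
Characteristic equation s² + 9.4s + 4.2K_p = 0 gives ζ = 9.4/(2√(4.2K_p)).
Setting ζ = 0.4449: √(4.2K_p) = 9.4/(2·0.4449) = 10.56, so K_p = 111.6/4.2 = 26.6.

K_p = 26.6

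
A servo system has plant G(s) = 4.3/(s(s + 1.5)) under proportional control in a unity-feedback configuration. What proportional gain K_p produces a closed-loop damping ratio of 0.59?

Closed-loop characteristic equation: s² + 1.5s + K_p·4.3 = 0.
So ω_n = √(4.3K_p) and 2ζω_n = 1.5, giving ζ = 1.5/(2√(4.3K_p)).
Setting ζ = 0.59: √(4.3K_p) = 1.5/(2·0.59) = 1.271, so K_p = 1.616/4.3 = 0.376.

K_p = 0.376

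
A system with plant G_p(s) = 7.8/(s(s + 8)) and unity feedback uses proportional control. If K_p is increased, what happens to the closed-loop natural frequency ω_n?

increase

ω_n = √(7.8·K_p), which grows with K_p.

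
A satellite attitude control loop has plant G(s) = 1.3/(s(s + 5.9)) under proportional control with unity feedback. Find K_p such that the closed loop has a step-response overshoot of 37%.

K_p = 73.5

From %OS = 100·exp(−πζ/√(1−ζ²)) = 37%, ζ = −ln(0.37)/√(π²+ln²(0.37)) = 0.3017.
Characteristic equation s² + 5.9s + 1.3K_p = 0 gives ζ = 5.9/(2√(1.3K_p)).
Setting ζ = 0.3017: √(1.3K_p) = 5.9/(2·0.3017) = 9.777, so K_p = 95.59/1.3 = 73.5.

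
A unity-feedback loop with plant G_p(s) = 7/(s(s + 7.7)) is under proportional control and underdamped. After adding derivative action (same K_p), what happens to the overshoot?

The derivative term adds K·K_d to the s-coefficient of the characteristic equation, raising 2ζω_n while ω_n is unchanged; ζ increases, so overshoot decreases.

decrease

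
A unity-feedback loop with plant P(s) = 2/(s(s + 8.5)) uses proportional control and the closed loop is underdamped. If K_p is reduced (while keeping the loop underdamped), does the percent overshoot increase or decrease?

ζ = 8.5/(2√(2K_p)) rises as K_p falls; higher damping means less overshoot.

decrease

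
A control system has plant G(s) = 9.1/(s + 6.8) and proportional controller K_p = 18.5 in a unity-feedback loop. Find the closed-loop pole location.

Closed-loop transfer function: T(s) = K_p·G(s)/(1 + K_p·G(s)) = 168.3/(s + 6.8 + 168.3) = 168.3/(s + 175.2).
The closed-loop pole is at s = −175.2.

s = -175.2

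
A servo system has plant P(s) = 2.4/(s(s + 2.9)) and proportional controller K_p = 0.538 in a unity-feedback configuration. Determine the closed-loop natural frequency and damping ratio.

ω_n = 1.14 rad/s, ζ = 1.28

The closed-loop denominator is s(s+2.9) + 0.538·2.4 = s² + 2.9s + 1.291.
Matching s² + 2ζω_n s + ω_n²: ω_n = √1.291 = 1.136 rad/s and 2ζω_n = 2.9, so ζ = 2.9/(2·1.136) = 1.28.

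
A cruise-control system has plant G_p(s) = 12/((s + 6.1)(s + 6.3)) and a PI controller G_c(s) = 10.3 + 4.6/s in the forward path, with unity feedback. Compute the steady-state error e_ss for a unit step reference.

The open loop G_c(s)G_p(s) has a pole at the origin (type 1), so the static position error constant is infinite and e_ss = 1/(1+∞) = 0.

0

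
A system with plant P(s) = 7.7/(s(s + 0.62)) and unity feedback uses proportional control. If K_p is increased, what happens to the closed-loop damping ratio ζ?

decrease

ζ = 0.62/(2√(7.7K_p)); increasing K_p raises the denominator, so ζ falls.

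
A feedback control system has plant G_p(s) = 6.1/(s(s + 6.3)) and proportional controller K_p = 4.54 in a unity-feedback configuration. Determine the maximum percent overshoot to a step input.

Closed-loop characteristic equation: s² + 6.3s + 27.69 = 0, so ω_n = 5.263 rad/s and ζ = 6.3/(2·5.263) = 0.5986.
%OS = 100·exp(−πζ/√(1−ζ²)) = 100·exp(−π·0.5986/√0.6417) = 9.56%.

9.56%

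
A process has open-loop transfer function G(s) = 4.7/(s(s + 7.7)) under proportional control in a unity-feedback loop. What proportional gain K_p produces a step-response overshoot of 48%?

K_p = 60.9

From %OS = 100·exp(−πζ/√(1−ζ²)) = 48%, ζ = −ln(0.48)/√(π²+ln²(0.48)) = 0.2275.
Characteristic equation s² + 7.7s + 4.7K_p = 0 gives ζ = 7.7/(2√(4.7K_p)).
Setting ζ = 0.2275: √(4.7K_p) = 7.7/(2·0.2275) = 16.92, so K_p = 286.4/4.7 = 60.9.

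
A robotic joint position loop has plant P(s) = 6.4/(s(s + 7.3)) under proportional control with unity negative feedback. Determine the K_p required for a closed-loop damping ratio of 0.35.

K_p = 17

Closed-loop characteristic equation: s² + 7.3s + K_p·6.4 = 0.
So ω_n = √(6.4K_p) and 2ζω_n = 7.3, giving ζ = 7.3/(2√(6.4K_p)).
Setting ζ = 0.35: √(6.4K_p) = 7.3/(2·0.35) = 10.43, so K_p = 108.8/6.4 = 17.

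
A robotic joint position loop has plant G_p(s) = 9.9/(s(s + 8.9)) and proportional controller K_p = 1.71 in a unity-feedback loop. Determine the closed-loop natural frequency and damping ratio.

1 + K_p·G_p(s) = 0 gives s² + 8.9s + 16.93 = 0.
Matching s² + 2ζω_n s + ω_n²: ω_n = √16.93 = 4.114 rad/s and 2ζω_n = 8.9, so ζ = 8.9/(2·4.114) = 1.08.

ω_n = 4.11 rad/s, ζ = 1.08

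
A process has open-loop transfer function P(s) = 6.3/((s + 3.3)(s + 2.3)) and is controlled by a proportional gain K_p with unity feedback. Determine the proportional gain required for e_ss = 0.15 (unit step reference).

K_p = 6.83

Steady-state error for a unit step on this type-0 loop is 1/(1 + K_p·P(0)).
P(0) = 0.83. Require 1/(1 + K_p·0.83) = 0.15, so 1 + 0.83·K_p = 6.667.
K_p = (6.667 − 1)/0.83 = 6.83.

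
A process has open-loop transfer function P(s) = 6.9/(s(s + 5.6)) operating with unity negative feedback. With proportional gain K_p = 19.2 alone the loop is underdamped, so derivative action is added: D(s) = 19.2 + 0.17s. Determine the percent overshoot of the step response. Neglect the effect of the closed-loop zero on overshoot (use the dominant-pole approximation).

38%

Forward path: (19.2 + 0.17s)·6.9/(s(s+5.6)). The closed-loop characteristic equation is s² + (5.6 + 6.9·0.17)s + 6.9·19.2 = 0.
That is s² + 6.773s + 132.5 = 0, so ω_n = 11.51 rad/s and ζ = 6.773/(2·11.51) = 0.2942.
%OS = 100·exp(−πζ/√(1−ζ²)) = 38%.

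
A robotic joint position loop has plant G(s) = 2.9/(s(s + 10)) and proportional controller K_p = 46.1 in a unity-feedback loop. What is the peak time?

Closed-loop characteristic equation: s² + 10s + 133.7 = 0, so ω_n = 11.56 rad/s and ζ = 10/(2·11.56) = 0.4324.
Damped frequency ω_d = ω_n√(1−ζ²) = 10.43 rad/s, so peak time T_p = π/ω_d = 0.301 s.

T_p = 0.301 s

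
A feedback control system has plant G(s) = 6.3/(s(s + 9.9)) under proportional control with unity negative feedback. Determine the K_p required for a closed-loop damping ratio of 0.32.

K_p = 38

Closed-loop characteristic equation: s² + 9.9s + K_p·6.3 = 0.
So ω_n = √(6.3K_p) and 2ζω_n = 9.9, giving ζ = 9.9/(2√(6.3K_p)).
Setting ζ = 0.32: √(6.3K_p) = 9.9/(2·0.32) = 15.47, so K_p = 239.3/6.3 = 38.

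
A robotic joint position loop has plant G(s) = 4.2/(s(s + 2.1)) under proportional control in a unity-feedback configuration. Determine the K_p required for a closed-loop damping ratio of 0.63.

Closed-loop characteristic equation: s² + 2.1s + K_p·4.2 = 0.
So ω_n = √(4.2K_p) and 2ζω_n = 2.1, giving ζ = 2.1/(2√(4.2K_p)).
Setting ζ = 0.63: √(4.2K_p) = 2.1/(2·0.63) = 1.667, so K_p = 2.778/4.2 = 0.661.

K_p = 0.661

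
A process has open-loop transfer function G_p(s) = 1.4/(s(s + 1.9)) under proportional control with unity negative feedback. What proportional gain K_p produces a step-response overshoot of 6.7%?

From %OS = 100·exp(−πζ/√(1−ζ²)) = 6.7%, ζ = −ln(0.067)/√(π²+ln²(0.067)) = 0.6522.
Characteristic equation s² + 1.9s + 1.4K_p = 0 gives ζ = 1.9/(2√(1.4K_p)).
Setting ζ = 0.6522: √(1.4K_p) = 1.9/(2·0.6522) = 1.457, so K_p = 2.122/1.4 = 1.52.

K_p = 1.52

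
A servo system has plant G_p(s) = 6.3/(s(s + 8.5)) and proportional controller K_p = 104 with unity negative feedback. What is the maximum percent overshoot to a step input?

From 1 + K_pG_p(s) = 0: s² + 8.5s + 655.2 = 0 ⇒ ω_n = 25.6, ζ = 0.166.
%OS = 100·exp(−πζ/√(1−ζ²)) = 100·exp(−π·0.166/√0.9724) = 58.9%.

58.9%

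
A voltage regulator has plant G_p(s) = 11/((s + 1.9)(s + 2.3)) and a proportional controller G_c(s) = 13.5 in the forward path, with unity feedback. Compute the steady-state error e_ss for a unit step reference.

The loop is type 0. Static position error constant K_pos = G_c(0)·G_p(0) = 13.5·2.517 = 33.98.
Steady-state error to a unit step: e_ss = 1/(1+K_pos) = 1/34.98 = 0.0286.

0.0286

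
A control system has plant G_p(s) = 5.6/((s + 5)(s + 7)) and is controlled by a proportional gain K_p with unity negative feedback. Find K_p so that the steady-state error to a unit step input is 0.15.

For a type-0 loop with proportional control, e_ss = 1/(1 + K_p·G_p(0)).
G_p(0) = 0.16. Require 1/(1 + K_p·0.16) = 0.15, so 1 + 0.16·K_p = 6.667.
K_p = (6.667 − 1)/0.16 = 35.4.

K_p = 35.4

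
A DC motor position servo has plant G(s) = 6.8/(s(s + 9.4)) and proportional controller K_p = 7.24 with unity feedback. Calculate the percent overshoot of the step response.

5.88%

Closed-loop characteristic equation: s² + 9.4s + 49.23 = 0, so ω_n = 7.017 rad/s and ζ = 9.4/(2·7.017) = 0.6698.
%OS = 100·exp(−πζ/√(1−ζ²)) = 100·exp(−π·0.6698/√0.5513) = 5.88%.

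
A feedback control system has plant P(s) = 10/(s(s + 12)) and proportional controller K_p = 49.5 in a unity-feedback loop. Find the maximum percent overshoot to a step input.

41.5%

The closed-loop denominator s² + 12s + 495 gives ω_n = √495 = 22.25 and ζ = 12/(2ω_n) = 0.2697.
%OS = 100·exp(−πζ/√(1−ζ²)) = 100·exp(−π·0.2697/√0.9273) = 41.5%.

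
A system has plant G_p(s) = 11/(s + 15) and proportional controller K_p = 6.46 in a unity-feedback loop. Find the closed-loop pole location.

Closed-loop transfer function: T(s) = K_p·G_p(s)/(1 + K_p·G_p(s)) = 71.06/(s + 15 + 71.06) = 71.06/(s + 86.06).
The closed-loop pole is at s = −86.06.

s = -86.06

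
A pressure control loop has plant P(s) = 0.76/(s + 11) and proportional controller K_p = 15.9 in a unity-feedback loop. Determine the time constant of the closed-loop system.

τ = 0.0433 s

Closed-loop transfer function: T(s) = K_p·P(s)/(1 + K_p·P(s)) = 12.08/(s + 11 + 12.08) = 12.08/(s + 23.08).
Time constant τ = 1/23.08 = 0.0433 s.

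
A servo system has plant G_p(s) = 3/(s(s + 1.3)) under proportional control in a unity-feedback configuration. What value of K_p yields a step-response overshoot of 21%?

From %OS = 100·exp(−πζ/√(1−ζ²)) = 21%, ζ = −ln(0.21)/√(π²+ln²(0.21)) = 0.4449.
Characteristic equation s² + 1.3s + 3K_p = 0 gives ζ = 1.3/(2√(3K_p)).
Setting ζ = 0.4449: √(3K_p) = 1.3/(2·0.4449) = 1.461, so K_p = 2.135/3 = 0.712.

K_p = 0.712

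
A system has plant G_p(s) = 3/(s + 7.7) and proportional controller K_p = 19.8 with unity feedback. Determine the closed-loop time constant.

τ = 0.0149 s

Closed-loop transfer function: T(s) = K_p·G_p(s)/(1 + K_p·G_p(s)) = 59.4/(s + 7.7 + 59.4) = 59.4/(s + 67.1).
Time constant τ = 1/67.1 = 0.0149 s.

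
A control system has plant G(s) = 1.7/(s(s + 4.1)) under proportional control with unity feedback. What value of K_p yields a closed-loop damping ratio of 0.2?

Closed-loop characteristic equation: s² + 4.1s + K_p·1.7 = 0.
So ω_n = √(1.7K_p) and 2ζω_n = 4.1, giving ζ = 4.1/(2√(1.7K_p)).
Setting ζ = 0.2: √(1.7K_p) = 4.1/(2·0.2) = 10.25, so K_p = 105.1/1.7 = 61.8.

K_p = 61.8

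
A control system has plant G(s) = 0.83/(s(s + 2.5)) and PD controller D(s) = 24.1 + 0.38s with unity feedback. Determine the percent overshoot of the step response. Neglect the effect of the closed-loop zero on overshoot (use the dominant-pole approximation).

Forward path: (24.1 + 0.38s)·0.83/(s(s+2.5)). The closed-loop characteristic equation is s² + (2.5 + 0.83·0.38)s + 0.83·24.1 = 0.
That is s² + 2.815s + 20 = 0, so ω_n = 4.472 rad/s and ζ = 2.815/(2·4.472) = 0.3147.
%OS = 100·exp(−πζ/√(1−ζ²)) = 35.3%.

35.3%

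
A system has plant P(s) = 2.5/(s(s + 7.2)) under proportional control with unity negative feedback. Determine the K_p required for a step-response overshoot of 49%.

K_p = 106

From %OS = 100·exp(−πζ/√(1−ζ²)) = 49%, ζ = −ln(0.49)/√(π²+ln²(0.49)) = 0.2214.
Characteristic equation s² + 7.2s + 2.5K_p = 0 gives ζ = 7.2/(2√(2.5K_p)).
Setting ζ = 0.2214: √(2.5K_p) = 7.2/(2·0.2214) = 16.26, so K_p = 264.3/2.5 = 106.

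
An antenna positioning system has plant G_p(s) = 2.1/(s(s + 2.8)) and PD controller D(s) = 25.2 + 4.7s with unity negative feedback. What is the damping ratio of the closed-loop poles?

Forward path: (25.2 + 4.7s)·2.1/(s(s+2.8)). The closed-loop characteristic equation is s² + (2.8 + 2.1·4.7)s + 2.1·25.2 = 0.
That is s² + 12.67s + 52.92 = 0, so ω_n = 7.275 rad/s and ζ = 12.67/(2·7.275) = 0.8708.

ζ = 0.871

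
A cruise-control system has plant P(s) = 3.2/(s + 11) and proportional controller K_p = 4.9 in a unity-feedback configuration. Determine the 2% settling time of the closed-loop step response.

Closed-loop transfer function: T(s) = K_p·P(s)/(1 + K_p·P(s)) = 15.68/(s + 11 + 15.68) = 15.68/(s + 26.68).
Time constant τ = 1/26.68 = 0.03748 s, so the 2% settling time is about 4τ = 0.15 s.

T_s ≈ 0.15 s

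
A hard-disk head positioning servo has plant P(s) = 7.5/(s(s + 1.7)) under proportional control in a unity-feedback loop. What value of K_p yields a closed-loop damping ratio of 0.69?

K_p = 0.202

Closed-loop characteristic equation: s² + 1.7s + K_p·7.5 = 0.
So ω_n = √(7.5K_p) and 2ζω_n = 1.7, giving ζ = 1.7/(2√(7.5K_p)).
Setting ζ = 0.69: √(7.5K_p) = 1.7/(2·0.69) = 1.232, so K_p = 1.518/7.5 = 0.202.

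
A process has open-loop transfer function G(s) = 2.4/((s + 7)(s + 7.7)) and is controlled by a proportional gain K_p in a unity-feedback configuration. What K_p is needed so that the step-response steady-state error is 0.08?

Steady-state error for a unit step on this type-0 loop is 1/(1 + K_p·G(0)).
G(0) = 0.04453. Require 1/(1 + K_p·0.04453) = 0.08, so 1 + 0.04453·K_p = 12.5.
K_p = (12.5 − 1)/0.04453 = 258.

K_p = 258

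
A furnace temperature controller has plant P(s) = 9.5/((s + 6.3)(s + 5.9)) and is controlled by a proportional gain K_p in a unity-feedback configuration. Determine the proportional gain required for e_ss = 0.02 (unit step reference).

K_p = 192

Steady-state error for a unit step on this type-0 loop is 1/(1 + K_p·P(0)).
P(0) = 0.2556. Require 1/(1 + K_p·0.2556) = 0.02, so 1 + 0.2556·K_p = 50.
K_p = (50 − 1)/0.2556 = 192.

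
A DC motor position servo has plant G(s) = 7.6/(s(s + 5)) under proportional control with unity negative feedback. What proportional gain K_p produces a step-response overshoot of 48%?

K_p = 15.9

From %OS = 100·exp(−πζ/√(1−ζ²)) = 48%, ζ = −ln(0.48)/√(π²+ln²(0.48)) = 0.2275.
Characteristic equation s² + 5s + 7.6K_p = 0 gives ζ = 5/(2√(7.6K_p)).
Setting ζ = 0.2275: √(7.6K_p) = 5/(2·0.2275) = 10.99, so K_p = 120.8/7.6 = 15.9.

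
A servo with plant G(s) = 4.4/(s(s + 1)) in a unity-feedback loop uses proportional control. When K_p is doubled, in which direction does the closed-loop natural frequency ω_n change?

increase

ω_n = √(4.4·K_p), which grows with K_p.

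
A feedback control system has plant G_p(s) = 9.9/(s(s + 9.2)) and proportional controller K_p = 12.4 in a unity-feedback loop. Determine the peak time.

T_p = 0.312 s

Closed-loop characteristic equation: s² + 9.2s + 122.8 = 0, so ω_n = 11.08 rad/s and ζ = 9.2/(2·11.08) = 0.4152.
Damped frequency ω_d = ω_n√(1−ζ²) = 10.08 rad/s, so peak time T_p = π/ω_d = 0.312 s.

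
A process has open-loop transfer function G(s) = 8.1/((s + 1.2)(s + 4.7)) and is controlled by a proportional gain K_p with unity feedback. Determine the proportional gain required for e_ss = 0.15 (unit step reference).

Steady-state error for a unit step on this type-0 loop is 1/(1 + K_p·G(0)).
G(0) = 1.436. Require 1/(1 + K_p·1.436) = 0.15, so 1 + 1.436·K_p = 6.667.
K_p = (6.667 − 1)/1.436 = 3.95.

K_p = 3.95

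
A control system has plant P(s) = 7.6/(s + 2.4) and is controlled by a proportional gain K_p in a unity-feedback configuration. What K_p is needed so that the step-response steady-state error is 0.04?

K_p = 7.58

The loop is type 0, so e_ss(step) = 1/(1 + K_pos) with K_pos = K_p·P(0).
P(0) = 3.167. Require 1/(1 + K_p·3.167) = 0.04, so 1 + 3.167·K_p = 25.
K_p = (25 − 1)/3.167 = 7.58.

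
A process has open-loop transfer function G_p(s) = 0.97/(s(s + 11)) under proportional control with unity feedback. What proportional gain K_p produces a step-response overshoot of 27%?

K_p = 211

From %OS = 100·exp(−πζ/√(1−ζ²)) = 27%, ζ = −ln(0.27)/√(π²+ln²(0.27)) = 0.3847.
Characteristic equation s² + 11s + 0.97K_p = 0 gives ζ = 11/(2√(0.97K_p)).
Setting ζ = 0.3847: √(0.97K_p) = 11/(2·0.3847) = 14.3, so K_p = 204.4/0.97 = 211.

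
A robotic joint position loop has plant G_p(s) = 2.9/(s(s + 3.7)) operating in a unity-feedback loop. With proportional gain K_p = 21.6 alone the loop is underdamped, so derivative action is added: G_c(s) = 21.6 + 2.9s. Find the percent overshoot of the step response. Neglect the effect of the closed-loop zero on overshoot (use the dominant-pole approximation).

2.39%

Forward path: (21.6 + 2.9s)·2.9/(s(s+3.7)). The closed-loop characteristic equation is s² + (3.7 + 2.9·2.9)s + 2.9·21.6 = 0.
That is s² + 12.11s + 62.64 = 0, so ω_n = 7.915 rad/s and ζ = 12.11/(2·7.915) = 0.765.
%OS = 100·exp(−πζ/√(1−ζ²)) = 2.39%.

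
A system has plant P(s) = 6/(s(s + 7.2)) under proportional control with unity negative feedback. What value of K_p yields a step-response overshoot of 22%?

From %OS = 100·exp(−πζ/√(1−ζ²)) = 22%, ζ = −ln(0.22)/√(π²+ln²(0.22)) = 0.4342.
Characteristic equation s² + 7.2s + 6K_p = 0 gives ζ = 7.2/(2√(6K_p)).
Setting ζ = 0.4342: √(6K_p) = 7.2/(2·0.4342) = 8.292, so K_p = 68.75/6 = 11.5.

K_p = 11.5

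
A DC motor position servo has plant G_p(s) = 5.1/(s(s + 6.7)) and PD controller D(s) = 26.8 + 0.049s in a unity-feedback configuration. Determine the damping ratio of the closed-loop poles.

Forward path: (26.8 + 0.049s)·5.1/(s(s+6.7)). The closed-loop characteristic equation is s² + (6.7 + 5.1·0.049)s + 5.1·26.8 = 0.
That is s² + 6.95s + 136.7 = 0, so ω_n = 11.69 rad/s and ζ = 6.95/(2·11.69) = 0.2972.

ζ = 0.297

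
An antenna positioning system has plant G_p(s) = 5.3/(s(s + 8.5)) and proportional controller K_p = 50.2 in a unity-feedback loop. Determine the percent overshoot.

The closed-loop denominator s² + 8.5s + 266.1 gives ω_n = √266.1 = 16.31 and ζ = 8.5/(2ω_n) = 0.2606.
%OS = 100·exp(−πζ/√(1−ζ²)) = 100·exp(−π·0.2606/√0.9321) = 42.8%.

42.8%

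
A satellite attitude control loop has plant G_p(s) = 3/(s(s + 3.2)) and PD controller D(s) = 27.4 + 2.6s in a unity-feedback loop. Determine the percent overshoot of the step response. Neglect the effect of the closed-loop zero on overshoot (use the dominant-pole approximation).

9.1%

Forward path: (27.4 + 2.6s)·3/(s(s+3.2)). The closed-loop characteristic equation is s² + (3.2 + 3·2.6)s + 3·27.4 = 0.
That is s² + 11s + 82.2 = 0, so ω_n = 9.066 rad/s and ζ = 11/(2·9.066) = 0.6066.
%OS = 100·exp(−πζ/√(1−ζ²)) = 9.1%.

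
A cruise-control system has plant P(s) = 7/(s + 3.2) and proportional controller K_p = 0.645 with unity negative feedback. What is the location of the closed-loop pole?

Closed-loop transfer function: T(s) = K_p·P(s)/(1 + K_p·P(s)) = 4.515/(s + 3.2 + 4.515) = 4.515/(s + 7.715).
The closed-loop pole is at s = −7.715.

s = -7.715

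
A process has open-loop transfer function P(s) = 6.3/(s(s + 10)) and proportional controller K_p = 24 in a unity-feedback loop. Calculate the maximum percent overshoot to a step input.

The closed-loop denominator s² + 10s + 151.2 gives ω_n = √151.2 = 12.3 and ζ = 10/(2ω_n) = 0.4066.
%OS = 100·exp(−πζ/√(1−ζ²)) = 100·exp(−π·0.4066/√0.8347) = 24.7%.

24.7%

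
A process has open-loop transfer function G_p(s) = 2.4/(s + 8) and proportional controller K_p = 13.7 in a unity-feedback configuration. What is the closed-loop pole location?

s = -40.88

Closed-loop transfer function: T(s) = K_p·G_p(s)/(1 + K_p·G_p(s)) = 32.88/(s + 8 + 32.88) = 32.88/(s + 40.88).
The closed-loop pole is at s = −40.88.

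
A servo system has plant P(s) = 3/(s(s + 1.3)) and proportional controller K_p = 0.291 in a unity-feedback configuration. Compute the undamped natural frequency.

ω_n = 0.934 rad/s

The closed-loop denominator is s(s+1.3) + 0.291·3 = s² + 1.3s + 0.873.
So ω_n² = 0.873 ⇒ ω_n = 0.9343 rad/s, and ζ = 1.3/(2ω_n) = 0.696.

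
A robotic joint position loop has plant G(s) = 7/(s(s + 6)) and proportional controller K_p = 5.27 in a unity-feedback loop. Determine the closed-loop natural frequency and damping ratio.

ω_n = 6.07 rad/s, ζ = 0.494

1 + K_p·G(s) = 0 gives s² + 6s + 36.89 = 0.
So ω_n² = 36.89 ⇒ ω_n = 6.074 rad/s, and ζ = 6/(2ω_n) = 0.494.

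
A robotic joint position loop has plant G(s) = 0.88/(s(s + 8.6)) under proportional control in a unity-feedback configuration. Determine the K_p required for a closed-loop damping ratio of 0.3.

K_p = 233

Closed-loop characteristic equation: s² + 8.6s + K_p·0.88 = 0.
So ω_n = √(0.88K_p) and 2ζω_n = 8.6, giving ζ = 8.6/(2√(0.88K_p)).
Setting ζ = 0.3: √(0.88K_p) = 8.6/(2·0.3) = 14.33, so K_p = 205.4/0.88 = 233.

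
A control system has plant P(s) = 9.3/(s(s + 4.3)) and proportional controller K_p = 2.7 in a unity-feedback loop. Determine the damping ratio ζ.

The closed-loop denominator is s(s+4.3) + 2.7·9.3 = s² + 4.3s + 25.11.
Matching s² + 2ζω_n s + ω_n²: ω_n = √25.11 = 5.011 rad/s and 2ζω_n = 4.3, so ζ = 4.3/(2·5.011) = 0.429.

ζ = 0.429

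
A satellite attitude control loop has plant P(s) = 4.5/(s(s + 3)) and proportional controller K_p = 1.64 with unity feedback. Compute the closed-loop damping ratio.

1 + K_p·P(s) = 0 gives s² + 3s + 7.38 = 0.
So ω_n² = 7.38 ⇒ ω_n = 2.717 rad/s, and ζ = 3/(2ω_n) = 0.552.

ζ = 0.552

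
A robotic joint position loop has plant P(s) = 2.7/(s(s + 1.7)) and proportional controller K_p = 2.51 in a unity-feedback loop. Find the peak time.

The closed-loop denominator s² + 1.7s + 6.777 gives ω_n = √6.777 = 2.603 and ζ = 1.7/(2ω_n) = 0.3265.
Damped frequency ω_d = ω_n√(1−ζ²) = 2.461 rad/s, so peak time T_p = π/ω_d = 1.28 s.

T_p = 1.28 s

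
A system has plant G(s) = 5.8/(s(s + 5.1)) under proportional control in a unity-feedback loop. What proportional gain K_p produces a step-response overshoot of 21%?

K_p = 5.66

From %OS = 100·exp(−πζ/√(1−ζ²)) = 21%, ζ = −ln(0.21)/√(π²+ln²(0.21)) = 0.4449.
Characteristic equation s² + 5.1s + 5.8K_p = 0 gives ζ = 5.1/(2√(5.8K_p)).
Setting ζ = 0.4449: √(5.8K_p) = 5.1/(2·0.4449) = 5.732, so K_p = 32.85/5.8 = 5.66.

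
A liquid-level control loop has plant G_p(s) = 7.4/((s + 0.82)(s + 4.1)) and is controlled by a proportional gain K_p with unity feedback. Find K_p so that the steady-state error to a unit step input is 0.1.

Steady-state error for a unit step on this type-0 loop is 1/(1 + K_p·G_p(0)).
G_p(0) = 2.201. Require 1/(1 + K_p·2.201) = 0.1, so 1 + 2.201·K_p = 10.
K_p = (10 − 1)/2.201 = 4.09.

K_p = 4.09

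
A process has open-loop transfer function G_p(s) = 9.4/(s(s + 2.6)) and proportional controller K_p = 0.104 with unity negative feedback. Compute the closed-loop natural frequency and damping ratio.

The closed-loop denominator is s(s+2.6) + 0.104·9.4 = s² + 2.6s + 0.9776.
So ω_n² = 0.9776 ⇒ ω_n = 0.9887 rad/s, and ζ = 2.6/(2ω_n) = 1.31.

ω_n = 0.989 rad/s, ζ = 1.31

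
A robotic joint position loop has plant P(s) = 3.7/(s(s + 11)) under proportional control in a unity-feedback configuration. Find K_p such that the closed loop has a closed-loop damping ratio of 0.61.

K_p = 22

Closed-loop characteristic equation: s² + 11s + K_p·3.7 = 0.
So ω_n = √(3.7K_p) and 2ζω_n = 11, giving ζ = 11/(2√(3.7K_p)).
Setting ζ = 0.61: √(3.7K_p) = 11/(2·0.61) = 9.016, so K_p = 81.3/3.7 = 22.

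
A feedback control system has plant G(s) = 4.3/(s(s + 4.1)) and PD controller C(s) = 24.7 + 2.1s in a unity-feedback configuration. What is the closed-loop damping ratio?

ζ = 0.637

Forward path: (24.7 + 2.1s)·4.3/(s(s+4.1)). The closed-loop characteristic equation is s² + (4.1 + 4.3·2.1)s + 4.3·24.7 = 0.
That is s² + 13.13s + 106.2 = 0, so ω_n = 10.31 rad/s and ζ = 13.13/(2·10.31) = 0.637.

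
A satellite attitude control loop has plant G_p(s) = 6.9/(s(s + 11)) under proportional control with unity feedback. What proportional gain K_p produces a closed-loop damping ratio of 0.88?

Closed-loop characteristic equation: s² + 11s + K_p·6.9 = 0.
So ω_n = √(6.9K_p) and 2ζω_n = 11, giving ζ = 11/(2√(6.9K_p)).
Setting ζ = 0.88: √(6.9K_p) = 11/(2·0.88) = 6.25, so K_p = 39.06/6.9 = 5.66.

K_p = 5.66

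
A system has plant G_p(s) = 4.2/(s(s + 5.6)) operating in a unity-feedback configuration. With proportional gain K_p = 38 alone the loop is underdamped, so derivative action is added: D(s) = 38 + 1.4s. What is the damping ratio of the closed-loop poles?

Forward path: (38 + 1.4s)·4.2/(s(s+5.6)). The closed-loop characteristic equation is s² + (5.6 + 4.2·1.4)s + 4.2·38 = 0.
That is s² + 11.48s + 159.6 = 0, so ω_n = 12.63 rad/s and ζ = 11.48/(2·12.63) = 0.4544.

ζ = 0.454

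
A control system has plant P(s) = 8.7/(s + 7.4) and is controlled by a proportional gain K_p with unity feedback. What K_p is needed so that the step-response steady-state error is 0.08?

K_p = 9.78

For a type-0 loop with proportional control, e_ss = 1/(1 + K_p·P(0)).
P(0) = 1.176. Require 1/(1 + K_p·1.176) = 0.08, so 1 + 1.176·K_p = 12.5.
K_p = (12.5 − 1)/1.176 = 9.78.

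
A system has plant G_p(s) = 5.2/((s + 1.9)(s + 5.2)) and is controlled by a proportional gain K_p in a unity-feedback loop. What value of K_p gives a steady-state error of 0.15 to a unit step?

Steady-state error for a unit step on this type-0 loop is 1/(1 + K_p·G_p(0)).
G_p(0) = 0.5263. Require 1/(1 + K_p·0.5263) = 0.15, so 1 + 0.5263·K_p = 6.667.
K_p = (6.667 − 1)/0.5263 = 10.8.

K_p = 10.8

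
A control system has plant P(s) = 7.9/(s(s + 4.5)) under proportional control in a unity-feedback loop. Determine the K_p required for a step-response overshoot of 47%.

From %OS = 100·exp(−πζ/√(1−ζ²)) = 47%, ζ = −ln(0.47)/√(π²+ln²(0.47)) = 0.2337.
Characteristic equation s² + 4.5s + 7.9K_p = 0 gives ζ = 4.5/(2√(7.9K_p)).
Setting ζ = 0.2337: √(7.9K_p) = 4.5/(2·0.2337) = 9.629, so K_p = 92.71/7.9 = 11.7.

K_p = 11.7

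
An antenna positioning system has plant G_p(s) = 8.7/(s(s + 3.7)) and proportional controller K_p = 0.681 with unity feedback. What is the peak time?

T_p = 1.99 s

Closed-loop characteristic equation: s² + 3.7s + 5.925 = 0, so ω_n = 2.434 rad/s and ζ = 3.7/(2·2.434) = 0.76.
Damped frequency ω_d = ω_n√(1−ζ²) = 1.582 rad/s, so peak time T_p = π/ω_d = 1.99 s.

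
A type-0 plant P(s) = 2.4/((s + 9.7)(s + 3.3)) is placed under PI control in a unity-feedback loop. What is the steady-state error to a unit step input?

The PI controller's integrator makes the forward path type 1, so e_ss to a step is zero.

0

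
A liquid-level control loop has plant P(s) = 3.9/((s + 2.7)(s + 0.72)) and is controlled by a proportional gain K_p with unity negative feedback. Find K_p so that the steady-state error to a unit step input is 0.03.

K_p = 16.1

For a type-0 loop with proportional control, e_ss = 1/(1 + K_p·P(0)).
P(0) = 2.006. Require 1/(1 + K_p·2.006) = 0.03, so 1 + 2.006·K_p = 33.33.
K_p = (33.33 − 1)/2.006 = 16.1.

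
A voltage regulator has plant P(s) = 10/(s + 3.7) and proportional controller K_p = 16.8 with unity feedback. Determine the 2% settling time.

Closed-loop transfer function: T(s) = K_p·P(s)/(1 + K_p·P(s)) = 168/(s + 3.7 + 168) = 168/(s + 171.7).
Time constant τ = 1/171.7 = 0.005824 s, so the 2% settling time is about 4τ = 0.0233 s.

T_s ≈ 0.0233 s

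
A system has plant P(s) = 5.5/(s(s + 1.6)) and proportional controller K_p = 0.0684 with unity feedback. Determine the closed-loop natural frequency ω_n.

ω_n = 0.613 rad/s

The closed-loop denominator is s(s+1.6) + 0.0684·5.5 = s² + 1.6s + 0.3762.
So ω_n² = 0.3762 ⇒ ω_n = 0.6134 rad/s, and ζ = 1.6/(2ω_n) = 1.3.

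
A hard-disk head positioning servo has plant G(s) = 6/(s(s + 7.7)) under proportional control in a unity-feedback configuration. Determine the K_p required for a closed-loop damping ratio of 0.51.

K_p = 9.5

Closed-loop characteristic equation: s² + 7.7s + K_p·6 = 0.
So ω_n = √(6K_p) and 2ζω_n = 7.7, giving ζ = 7.7/(2√(6K_p)).
Setting ζ = 0.51: √(6K_p) = 7.7/(2·0.51) = 7.549, so K_p = 56.99/6 = 9.5.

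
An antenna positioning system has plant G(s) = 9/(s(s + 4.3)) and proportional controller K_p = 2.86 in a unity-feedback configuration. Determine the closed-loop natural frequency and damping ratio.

ω_n = 5.07 rad/s, ζ = 0.424

1 + K_p·G(s) = 0 gives s² + 4.3s + 25.74 = 0.
Matching s² + 2ζω_n s + ω_n²: ω_n = √25.74 = 5.073 rad/s and 2ζω_n = 4.3, so ζ = 4.3/(2·5.073) = 0.424.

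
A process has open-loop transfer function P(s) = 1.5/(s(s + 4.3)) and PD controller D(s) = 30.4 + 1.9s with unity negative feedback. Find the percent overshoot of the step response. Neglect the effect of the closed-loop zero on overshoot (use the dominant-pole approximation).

14.1%

Forward path: (30.4 + 1.9s)·1.5/(s(s+4.3)). The closed-loop characteristic equation is s² + (4.3 + 1.5·1.9)s + 1.5·30.4 = 0.
That is s² + 7.15s + 45.6 = 0, so ω_n = 6.753 rad/s and ζ = 7.15/(2·6.753) = 0.5294.
%OS = 100·exp(−πζ/√(1−ζ²)) = 14.1%.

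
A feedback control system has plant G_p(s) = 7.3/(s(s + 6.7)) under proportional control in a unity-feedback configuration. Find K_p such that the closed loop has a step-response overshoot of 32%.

K_p = 13.2

From %OS = 100·exp(−πζ/√(1−ζ²)) = 32%, ζ = −ln(0.32)/√(π²+ln²(0.32)) = 0.341.
Characteristic equation s² + 6.7s + 7.3K_p = 0 gives ζ = 6.7/(2√(7.3K_p)).
Setting ζ = 0.341: √(7.3K_p) = 6.7/(2·0.341) = 9.825, so K_p = 96.53/7.3 = 13.2.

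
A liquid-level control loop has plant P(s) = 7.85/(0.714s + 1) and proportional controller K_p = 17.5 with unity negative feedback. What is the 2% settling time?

T_s ≈ 0.0206 s

Closed loop: T(s) = K_p·P/(1+K_p·P) = 137.4/(0.714s + 1 + 137.4), with pole at s = −(1 + 137.4)/0.714 = −193.8.
τ = 1/193.8 = 0.00516 s, so 2% settling time ≈ 4τ = 0.0206 s.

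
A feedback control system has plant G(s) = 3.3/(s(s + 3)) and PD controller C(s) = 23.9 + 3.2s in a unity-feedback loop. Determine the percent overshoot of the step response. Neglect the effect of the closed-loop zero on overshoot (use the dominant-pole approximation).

Forward path: (23.9 + 3.2s)·3.3/(s(s+3)). The closed-loop characteristic equation is s² + (3 + 3.3·3.2)s + 3.3·23.9 = 0.
That is s² + 13.56s + 78.87 = 0, so ω_n = 8.881 rad/s and ζ = 13.56/(2·8.881) = 0.7634.
%OS = 100·exp(−πζ/√(1−ζ²)) = 2.44%.

2.44%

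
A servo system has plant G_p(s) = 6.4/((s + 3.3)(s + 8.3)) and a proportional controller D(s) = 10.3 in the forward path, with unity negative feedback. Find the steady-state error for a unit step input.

0.294

The loop is type 0. Static position error constant K_pos = D(0)·G_p(0) = 10.3·0.2337 = 2.407.
Steady-state error to a unit step: e_ss = 1/(1+K_pos) = 1/3.407 = 0.294.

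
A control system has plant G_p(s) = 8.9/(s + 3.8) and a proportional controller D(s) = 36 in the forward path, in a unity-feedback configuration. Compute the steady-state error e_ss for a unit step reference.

The loop is type 0. Static position error constant K_pos = D(0)·G_p(0) = 36·2.342 = 84.32.
Steady-state error to a unit step: e_ss = 1/(1+K_pos) = 1/85.32 = 0.0117.

0.0117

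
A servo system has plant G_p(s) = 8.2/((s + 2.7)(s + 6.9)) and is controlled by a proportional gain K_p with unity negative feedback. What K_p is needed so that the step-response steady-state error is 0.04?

K_p = 54.5

The loop is type 0, so e_ss(step) = 1/(1 + K_pos) with K_pos = K_p·G_p(0).
G_p(0) = 0.4402. Require 1/(1 + K_p·0.4402) = 0.04, so 1 + 0.4402·K_p = 25.
K_p = (25 − 1)/0.4402 = 54.5.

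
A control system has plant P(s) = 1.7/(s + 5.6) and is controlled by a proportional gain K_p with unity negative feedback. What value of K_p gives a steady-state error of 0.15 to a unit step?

K_p = 18.7

The loop is type 0, so e_ss(step) = 1/(1 + K_pos) with K_pos = K_p·P(0).
P(0) = 0.3036. Require 1/(1 + K_p·0.3036) = 0.15, so 1 + 0.3036·K_p = 6.667.
K_p = (6.667 − 1)/0.3036 = 18.7.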